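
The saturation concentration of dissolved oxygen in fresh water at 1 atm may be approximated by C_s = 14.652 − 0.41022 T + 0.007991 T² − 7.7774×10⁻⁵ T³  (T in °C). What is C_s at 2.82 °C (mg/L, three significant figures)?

C_s = 14.652 − 0.41022×2.82 + 0.007991×2.82² − 7.7774×10⁻⁵×2.82³ = 13.56 mg/L.

C_s ≈ 13.6 mg/L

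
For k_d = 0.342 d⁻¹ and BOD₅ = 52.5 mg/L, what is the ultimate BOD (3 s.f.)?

BOD₅ = L₀(1 − e^(−5k_d)) ⇒ L₀ = BOD₅ / (1 − e^(−5×0.342))
= 52.5 / (1 − 0.1809) = 52.5 / 0.8191 = 64.09 mg/L.

L₀ ≈ 64.1 mg/L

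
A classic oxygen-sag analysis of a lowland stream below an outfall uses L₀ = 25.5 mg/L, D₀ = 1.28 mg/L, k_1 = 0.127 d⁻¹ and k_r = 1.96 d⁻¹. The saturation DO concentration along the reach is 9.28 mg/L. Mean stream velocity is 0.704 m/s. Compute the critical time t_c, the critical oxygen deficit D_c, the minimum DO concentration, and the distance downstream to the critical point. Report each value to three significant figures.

t_c = [1/(k_r−k_1)] ln[(k_r/k_1)(1 − D₀(k_r−k_1)/(k_1 L₀))]
= [1/(1.96−0.127)] ln[(1.96/0.127)(1 − 1.28×1.833/(0.127×25.5))]
= (1/1.833) ln[15.43 × 0.2755] = 0.5456 × ln(4.252) = 0.5456 × 1.447 = 0.7896 d.
D_c = (k_1/k_r) L₀ e^(−k_1 t_c) = (0.127/1.96) × 25.5 × e^(−0.127×0.7896) = 0.06480 × 25.5 × 0.9046 = 1.495 mg/L.
Minimum DO = C_s − D_c = 9.28 − 1.495 = 7.785 mg/L.
x_c = v t_c = 0.704 m/s × 0.7896 d × 86400 s/d = 48030 m ≈ 48.0 km.

t_c ≈ 0.790 d; D_c ≈ 1.49 mg/L; min DO ≈ 7.79 mg/L; x_c ≈ 48.0 km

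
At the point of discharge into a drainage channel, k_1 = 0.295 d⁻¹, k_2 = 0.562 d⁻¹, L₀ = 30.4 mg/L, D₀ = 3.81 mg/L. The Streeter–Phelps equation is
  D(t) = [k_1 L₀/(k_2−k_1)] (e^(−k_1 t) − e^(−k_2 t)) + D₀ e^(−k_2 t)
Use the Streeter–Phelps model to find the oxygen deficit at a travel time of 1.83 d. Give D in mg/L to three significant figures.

D ≈ 8.93 mg/L

k_1 L₀/(k_2−k_1) = 0.295×30.4/(0.562−0.295) = 8.968/0.2670 = 33.59 mg/L.
e^(−k_1 t) = e^(−0.295×1.830) = 0.5828; e^(−k_2 t) = e^(−0.562×1.830) = 0.3576.
D = 33.59 × (0.5828 − 0.3576) + 3.81 × 0.3576 = 7.567 + 1.362 = 8.929 mg/L.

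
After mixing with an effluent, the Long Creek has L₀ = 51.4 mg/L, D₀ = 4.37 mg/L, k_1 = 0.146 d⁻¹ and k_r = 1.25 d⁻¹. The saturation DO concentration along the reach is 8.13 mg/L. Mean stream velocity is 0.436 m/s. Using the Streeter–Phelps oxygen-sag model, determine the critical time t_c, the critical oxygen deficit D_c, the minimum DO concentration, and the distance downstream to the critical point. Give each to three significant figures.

With k_r/k_1 = 8.562 and 1 − D₀(k_r−k_1)/(k_1 L₀) = 0.3571,
t_c = ln(8.562 × 0.3571) / (1.25 − 0.146) = ln(3.057) / 1.104 = 1.118/1.104 = 1.012 d.
D_c = (k_1/k_r) L₀ e^(−k_1 t_c) = (0.146/1.25) × 51.4 × e^(−0.146×1.012) = 0.1168 × 51.4 × 0.8626 = 5.179 mg/L.
Minimum DO = C_s − D_c = 8.13 − 5.179 = 2.951 mg/L.
x_c = v t_c = 0.436 m/s × 1.012 d × 86400 s/d = 38130 m ≈ 38.1 km.

t_c ≈ 1.01 d; D_c ≈ 5.18 mg/L; min DO ≈ 2.95 mg/L; x_c ≈ 38.1 km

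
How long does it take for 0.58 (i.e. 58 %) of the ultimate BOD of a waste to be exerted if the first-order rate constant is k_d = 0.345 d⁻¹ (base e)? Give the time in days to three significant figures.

t ≈ 2.51 d

y/L₀ = 1 − e^(−k_d t) = 0.58 ⇒ e^(−k_d t) = 0.420
t = −ln(0.420) / 0.345 = 0.8675 / 0.345 = 2.514 d.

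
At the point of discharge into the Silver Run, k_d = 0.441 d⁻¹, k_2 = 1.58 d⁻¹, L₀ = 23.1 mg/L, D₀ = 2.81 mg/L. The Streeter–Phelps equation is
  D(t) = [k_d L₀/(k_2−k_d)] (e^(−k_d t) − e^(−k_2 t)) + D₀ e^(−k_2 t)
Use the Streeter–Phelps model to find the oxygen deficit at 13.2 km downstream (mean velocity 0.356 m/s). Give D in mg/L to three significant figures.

Travel time t = x/v = 13.2 km / (0.356 m/s) = 13200 m / 0.356 m/s = 37080 s = 0.4292 d.
k_d L₀/(k_2−k_d) = 0.441×23.1/(1.58−0.441) = 10.19/1.139 = 8.944 mg/L.
e^(−k_d t) = e^(−0.441×0.4292) = 0.8276; e^(−k_2 t) = e^(−1.58×0.4292) = 0.5076.
D = 8.944 × (0.8276 − 0.5076) + 2.81 × 0.5076 = 2.862 + 1.426 = 4.288 mg/L.

D ≈ 4.29 mg/L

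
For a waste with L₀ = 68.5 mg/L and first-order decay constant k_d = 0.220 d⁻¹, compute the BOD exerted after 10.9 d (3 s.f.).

y ≈ 62.3 mg/L

y_t = L₀(1 − e^(−k_d t)) = 68.5 × (1 − e^(−0.220×10.9))
= 68.5 × (1 − 0.09090) = 68.5 × 0.9091 = 62.27 mg/L.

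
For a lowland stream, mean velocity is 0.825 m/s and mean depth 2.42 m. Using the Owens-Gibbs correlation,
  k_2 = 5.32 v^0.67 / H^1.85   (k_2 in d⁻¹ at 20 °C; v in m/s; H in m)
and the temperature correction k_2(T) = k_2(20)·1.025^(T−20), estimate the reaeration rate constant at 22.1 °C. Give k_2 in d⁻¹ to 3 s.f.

k_2(20) = 5.32 × 0.825^0.67 / 2.42^1.85 = 5.32 × 0.8791 / 5.129 = 0.9118 d⁻¹.
k_2(22.1) = 0.9118 × 1.025^(22.1−20) = 0.9118 × 1.053 = 0.9603 d⁻¹.

k_2 ≈ 0.960 d⁻¹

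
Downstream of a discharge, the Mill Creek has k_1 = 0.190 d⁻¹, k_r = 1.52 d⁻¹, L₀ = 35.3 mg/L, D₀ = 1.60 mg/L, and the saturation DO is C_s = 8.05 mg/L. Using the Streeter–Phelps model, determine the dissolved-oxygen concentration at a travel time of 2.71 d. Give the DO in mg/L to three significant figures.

DO ≈ 5.09 mg/L

k_1 L₀/(k_r−k_1) = 0.190×35.3/(1.52−0.190) = 6.707/1.330 = 5.043 mg/L.
e^(−k_1 t) = e^(−0.190×2.710) = 0.5976; e^(−k_r t) = e^(−1.52×2.710) = 0.01626.
D = 5.043 × (0.5976 − 0.01626) + 1.60 × 0.01626 = 2.931 + 0.02601 = 2.957 mg/L.
DO = C_s − D = 8.05 − 2.957 = 5.093 mg/L.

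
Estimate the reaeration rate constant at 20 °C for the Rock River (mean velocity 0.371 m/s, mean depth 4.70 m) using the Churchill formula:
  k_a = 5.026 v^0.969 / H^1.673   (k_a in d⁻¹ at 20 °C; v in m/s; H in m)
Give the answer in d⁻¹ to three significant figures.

k_a = 5.026 × 0.371^0.969 / 4.70^1.673 = 5.026 × 0.3826 / 13.32 = 0.1444 d⁻¹.

k_a ≈ 0.144 d⁻¹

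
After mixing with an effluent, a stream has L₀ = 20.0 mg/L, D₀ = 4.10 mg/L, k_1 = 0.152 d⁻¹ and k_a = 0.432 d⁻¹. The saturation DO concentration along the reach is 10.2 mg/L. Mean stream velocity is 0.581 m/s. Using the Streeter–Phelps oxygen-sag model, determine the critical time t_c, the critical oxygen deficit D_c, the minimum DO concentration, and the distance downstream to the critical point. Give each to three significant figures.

With k_a/k_1 = 2.842 and 1 − D₀(k_a−k_1)/(k_1 L₀) = 0.6224,
t_c = ln(2.842 × 0.6224) / (0.432 − 0.152) = ln(1.769) / 0.2800 = 0.5703/0.2800 = 2.037 d.
L(t_c) = L₀ e^(−k_1 t_c) = 20.0 × 0.7337 = 14.67 mg/L, and at the critical point k_a D_c = k_1 L, so D_c = (0.152/0.432) × 14.67 = 5.163 mg/L.
Minimum DO = C_s − D_c = 10.2 − 5.163 = 5.037 mg/L.
x_c = v t_c = 0.581 m/s × 2.037 d × 86400 s/d = 102200 m ≈ 102 km.

t_c ≈ 2.04 d; D_c ≈ 5.16 mg/L; min DO ≈ 5.04 mg/L; x_c ≈ 102 km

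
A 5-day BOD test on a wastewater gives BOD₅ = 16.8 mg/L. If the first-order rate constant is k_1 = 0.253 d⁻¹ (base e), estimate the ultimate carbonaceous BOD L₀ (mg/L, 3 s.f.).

L₀ ≈ 23.4 mg/L

BOD₅ = L₀(1 − e^(−5k_1)) ⇒ L₀ = BOD₅ / (1 − e^(−5×0.253))
= 16.8 / (1 − 0.2822) = 16.8 / 0.7178 = 23.41 mg/L.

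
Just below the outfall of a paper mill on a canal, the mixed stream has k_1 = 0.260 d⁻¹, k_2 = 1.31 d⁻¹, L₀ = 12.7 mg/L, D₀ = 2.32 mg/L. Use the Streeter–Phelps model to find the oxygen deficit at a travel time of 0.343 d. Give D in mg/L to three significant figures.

k_1 L₀/(k_2−k_1) = 0.260×12.7/(1.31−0.260) = 3.302/1.050 = 3.145 mg/L.
e^(−k_1 t) = e^(−0.260×0.3430) = 0.9147; e^(−k_2 t) = e^(−1.31×0.3430) = 0.6381.
D = 3.145 × (0.9147 − 0.6381) + 2.32 × 0.6381 = 0.8699 + 1.480 = 2.350 mg/L.

D ≈ 2.35 mg/L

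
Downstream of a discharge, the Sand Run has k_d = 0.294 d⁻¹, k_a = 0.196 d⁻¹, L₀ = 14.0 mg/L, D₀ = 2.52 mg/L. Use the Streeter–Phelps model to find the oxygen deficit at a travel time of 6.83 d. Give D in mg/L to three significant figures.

D ≈ 6.03 mg/L

k_d L₀/(k_a−k_d) = 0.294×14.0/(0.196−0.294) = 4.116/-0.09800 = -42.00 mg/L.
e^(−k_d t) = e^(−0.294×6.830) = 0.1343; e^(−k_a t) = e^(−0.196×6.830) = 0.2622.
D = -42.00 × (0.1343 − 0.2622) + 2.52 × 0.2622 = 5.373 + 0.6607 = 6.034 mg/L.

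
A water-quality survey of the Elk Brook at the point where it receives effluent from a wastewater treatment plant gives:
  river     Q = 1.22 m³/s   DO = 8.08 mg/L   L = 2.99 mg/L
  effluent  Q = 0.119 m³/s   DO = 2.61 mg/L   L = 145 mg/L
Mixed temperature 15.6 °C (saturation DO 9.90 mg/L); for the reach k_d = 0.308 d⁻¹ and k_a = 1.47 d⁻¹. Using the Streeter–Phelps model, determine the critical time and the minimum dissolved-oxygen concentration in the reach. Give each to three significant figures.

t_c ≈ 0.644 d; minimum DO ≈ 7.22 mg/L

Mixed DO = (1.22×8.08 + 0.119×2.61)/(1.22+0.119) = 10.17/1.339 = 7.594 mg/L.
Mixed L₀ = (1.22×2.99 + 0.119×145)/(1.339) = 20.90/1.339 = 15.61 mg/L.
Initial deficit D₀ = C_s − DO₀ = 9.90 − 7.594 = 2.306 mg/L.
t_c = (1/1.162) ln[(1.47/0.308)(1 − 2.306×1.162/(0.308×15.61))] = 0.8606 × ln(2.113) = 0.6437 d.
D_c = (0.308/1.47) × 15.61 × e^(−0.308×0.6437) = 0.2095 × 15.61 × 0.8202 = 2.683 mg/L.
Minimum DO = 9.90 − 2.683 = 7.217 mg/L.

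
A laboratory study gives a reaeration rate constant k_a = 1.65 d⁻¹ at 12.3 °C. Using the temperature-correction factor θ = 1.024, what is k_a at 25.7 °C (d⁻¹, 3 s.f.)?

k_a ≈ 2.27 d⁻¹

k_a(T₂) = k_a(T₁) · θ^(T₂−T₁) = 1.65 × 1.024^(25.7−12.3)
= 1.65 × 1.024^13.4 = 1.65 × 1.374 = 2.267 d⁻¹.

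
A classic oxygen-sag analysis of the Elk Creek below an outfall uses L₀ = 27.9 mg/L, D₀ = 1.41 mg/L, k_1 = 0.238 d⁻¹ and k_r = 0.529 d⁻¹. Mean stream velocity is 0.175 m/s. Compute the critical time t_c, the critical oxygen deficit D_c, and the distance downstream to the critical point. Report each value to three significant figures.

t_c ≈ 2.53 d; D_c ≈ 6.88 mg/L; x_c ≈ 38.2 km

With k_r/k_1 = 2.223 and 1 − D₀(k_r−k_1)/(k_1 L₀) = 0.9382,
t_c = ln(2.223 × 0.9382) / (0.529 − 0.238) = ln(2.085) / 0.2910 = 0.7349/0.2910 = 2.526 d.
L(t_c) = L₀ e^(−k_1 t_c) = 27.9 × 0.5482 = 15.30 mg/L, and at the critical point k_r D_c = k_1 L, so D_c = (0.238/0.529) × 15.30 = 6.881 mg/L.
x_c = v t_c = 0.175 m/s × 2.526 d × 86400 s/d = 38190 m ≈ 38.2 km.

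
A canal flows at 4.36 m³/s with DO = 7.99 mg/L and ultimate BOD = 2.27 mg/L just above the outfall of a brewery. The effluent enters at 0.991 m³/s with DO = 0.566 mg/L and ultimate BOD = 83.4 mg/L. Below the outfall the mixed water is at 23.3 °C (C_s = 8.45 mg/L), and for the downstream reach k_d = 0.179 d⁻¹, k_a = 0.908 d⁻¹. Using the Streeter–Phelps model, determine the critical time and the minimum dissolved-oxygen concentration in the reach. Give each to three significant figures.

t_c ≈ 1.45 d; minimum DO ≈ 5.82 mg/L

Mixed DO = (4.36×7.99 + 0.991×0.566)/(4.36+0.991) = 35.40/5.351 = 6.615 mg/L.
Mixed L₀ = (4.36×2.27 + 0.991×83.4)/(5.351) = 92.55/5.351 = 17.30 mg/L.
Initial deficit D₀ = C_s − DO₀ = 8.45 − 6.615 = 1.835 mg/L.
t_c = (1/0.7290) ln[(0.908/0.179)(1 − 1.835×0.7290/(0.179×17.30))] = 1.372 × ln(2.881) = 1.451 d.
D_c = (0.179/0.908) × 17.30 × e^(−0.179×1.451) = 0.1971 × 17.30 × 0.7712 = 2.629 mg/L.
Minimum DO = 8.45 − 2.629 = 5.821 mg/L.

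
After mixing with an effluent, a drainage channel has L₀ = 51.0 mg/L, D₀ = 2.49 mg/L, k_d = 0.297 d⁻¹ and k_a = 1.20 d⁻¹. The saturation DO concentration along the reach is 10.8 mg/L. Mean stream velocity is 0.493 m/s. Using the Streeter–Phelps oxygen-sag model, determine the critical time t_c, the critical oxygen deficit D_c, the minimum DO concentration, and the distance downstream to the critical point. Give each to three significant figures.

At the critical point dD/dt = 0, so k_d L₀ e^(−k_d t) = k_a D. Substituting D(t) from the Streeter–Phelps equation and solving for t gives
t_c = ln[(k_a/k_d)(1 − D₀(k_a−k_d)/(k_d L₀))] / (k_a−k_d).
Here k_a−k_d = 0.9030 d⁻¹ and 1 − D₀(k_a−k_d)/(k_d L₀) = 1 − 2.49×0.9030/(0.297×51.0) = 0.8516, so
t_c = ln(4.040 × 0.8516) / 0.9030 = 1.236 / 0.9030 = 1.368 d.
L(t_c) = L₀ e^(−k_d t_c) = 51.0 × 0.6660 = 33.97 mg/L, and at the critical point k_a D_c = k_d L, so D_c = (0.297/1.20) × 33.97 = 8.407 mg/L.
Minimum DO = C_s − D_c = 10.8 − 8.407 = 2.393 mg/L.
x_c = v t_c = 0.493 m/s × 1.368 d × 86400 s/d = 58290 m ≈ 58.3 km.

t_c ≈ 1.37 d; D_c ≈ 8.41 mg/L; min DO ≈ 2.39 mg/L; x_c ≈ 58.3 km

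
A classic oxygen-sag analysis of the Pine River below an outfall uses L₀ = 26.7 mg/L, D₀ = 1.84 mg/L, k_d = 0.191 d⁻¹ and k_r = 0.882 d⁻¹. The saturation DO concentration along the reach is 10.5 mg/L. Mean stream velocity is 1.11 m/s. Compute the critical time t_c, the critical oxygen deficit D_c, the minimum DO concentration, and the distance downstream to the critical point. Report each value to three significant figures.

At the critical point dD/dt = 0, so k_d L₀ e^(−k_d t) = k_r D. Substituting D(t) from the Streeter–Phelps equation and solving for t gives
t_c = ln[(k_r/k_d)(1 − D₀(k_r−k_d)/(k_d L₀))] / (k_r−k_d).
Here k_r−k_d = 0.6910 d⁻¹ and 1 − D₀(k_r−k_d)/(k_d L₀) = 1 − 1.84×0.6910/(0.191×26.7) = 0.7507, so
t_c = ln(4.618 × 0.7507) / 0.6910 = 1.243 / 0.6910 = 1.799 d.
L(t_c) = L₀ e^(−k_d t_c) = 26.7 × 0.7092 = 18.94 mg/L, and at the critical point k_r D_c = k_d L, so D_c = (0.191/0.882) × 18.94 = 4.101 mg/L.
Minimum DO = C_s − D_c = 10.5 − 4.101 = 6.399 mg/L.
x_c = v t_c = 1.11 m/s × 1.799 d × 86400 s/d = 172500 m ≈ 173 km.

t_c ≈ 1.80 d; D_c ≈ 4.10 mg/L; min DO ≈ 6.40 mg/L; x_c ≈ 173 km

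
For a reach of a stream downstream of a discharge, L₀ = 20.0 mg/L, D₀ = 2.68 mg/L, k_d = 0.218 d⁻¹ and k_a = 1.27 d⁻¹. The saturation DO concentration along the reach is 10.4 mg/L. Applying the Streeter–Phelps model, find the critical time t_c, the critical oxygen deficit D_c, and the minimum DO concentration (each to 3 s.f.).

t_c ≈ 0.686 d; D_c ≈ 2.96 mg/L; min DO ≈ 7.44 mg/L

At the critical point dD/dt = 0, so k_d L₀ e^(−k_d t) = k_a D. Substituting D(t) from the Streeter–Phelps equation and solving for t gives
t_c = ln[(k_a/k_d)(1 − D₀(k_a−k_d)/(k_d L₀))] / (k_a−k_d).
Here k_a−k_d = 1.052 d⁻¹ and 1 − D₀(k_a−k_d)/(k_d L₀) = 1 − 2.68×1.052/(0.218×20.0) = 0.3534, so
t_c = ln(5.826 × 0.3534) / 1.052 = 0.7220 / 1.052 = 0.6863 d.
L(t_c) = L₀ e^(−k_d t_c) = 20.0 × 0.8610 = 17.22 mg/L, and at the critical point k_a D_c = k_d L, so D_c = (0.218/1.27) × 17.22 = 2.956 mg/L.
Minimum DO = C_s − D_c = 10.4 − 2.956 = 7.444 mg/L.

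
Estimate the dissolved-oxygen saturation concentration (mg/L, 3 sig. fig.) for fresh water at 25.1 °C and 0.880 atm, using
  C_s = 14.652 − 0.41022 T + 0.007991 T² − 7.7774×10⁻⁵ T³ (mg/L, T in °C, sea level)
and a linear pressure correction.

C_s ≈ 7.18 mg/L

At sea level: C_s = 14.652 − 0.41022×25.1 + 0.007991×25.1² − 7.7774×10⁻⁵×25.1³ = 8.160 mg/L.
Pressure correction: C_s' = 8.160 × 0.880 = 7.181 mg/L.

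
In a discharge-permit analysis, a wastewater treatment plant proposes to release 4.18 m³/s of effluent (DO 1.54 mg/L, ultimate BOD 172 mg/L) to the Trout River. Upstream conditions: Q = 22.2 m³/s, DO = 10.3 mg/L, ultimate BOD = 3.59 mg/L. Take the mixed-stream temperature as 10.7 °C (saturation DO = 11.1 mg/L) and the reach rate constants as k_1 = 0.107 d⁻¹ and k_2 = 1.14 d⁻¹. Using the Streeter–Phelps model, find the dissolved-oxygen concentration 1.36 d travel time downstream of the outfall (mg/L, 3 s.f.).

Mixed DO = (22.2×10.3 + 4.18×1.54)/(22.2+4.18) = 235.1/26.38 = 8.912 mg/L.
Mixed L₀ = (22.2×3.59 + 4.18×172)/(26.38) = 798.7/26.38 = 30.28 mg/L.
Initial deficit D₀ = C_s − DO₀ = 11.1 − 8.912 = 2.188 mg/L.
D(1.36) = [0.107×30.28/(1.14−0.107)](e^(−0.107×1.36) − e^(−1.14×1.36)) + 2.188 e^(−1.14×1.36)
= 3.136 × (0.8646 − 0.2122) + 2.188 × 0.2122 = 2.510 mg/L.
DO = 11.1 − 2.510 = 8.590 mg/L.

DO ≈ 8.59 mg/L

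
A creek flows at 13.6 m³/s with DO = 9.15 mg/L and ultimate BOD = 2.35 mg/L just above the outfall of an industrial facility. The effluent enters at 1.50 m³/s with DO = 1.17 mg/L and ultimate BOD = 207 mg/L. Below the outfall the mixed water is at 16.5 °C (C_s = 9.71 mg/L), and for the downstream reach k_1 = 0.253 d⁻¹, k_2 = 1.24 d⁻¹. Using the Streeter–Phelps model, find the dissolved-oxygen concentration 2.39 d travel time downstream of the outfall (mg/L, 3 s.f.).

DO ≈ 6.76 mg/L

Mixed DO = (13.6×9.15 + 1.50×1.17)/(13.6+1.50) = 126.2/15.10 = 8.357 mg/L.
Mixed L₀ = (13.6×2.35 + 1.50×207)/(15.10) = 342.5/15.10 = 22.68 mg/L.
Initial deficit D₀ = C_s − DO₀ = 9.71 − 8.357 = 1.353 mg/L.
D(2.39) = [0.253×22.68/(1.24−0.253)](e^(−0.253×2.39) − e^(−1.24×2.39)) + 1.353 e^(−1.24×2.39)
= 5.813 × (0.5463 − 0.05163) + 1.353 × 0.05163 = 2.945 mg/L.
DO = 9.71 − 2.945 = 6.765 mg/L.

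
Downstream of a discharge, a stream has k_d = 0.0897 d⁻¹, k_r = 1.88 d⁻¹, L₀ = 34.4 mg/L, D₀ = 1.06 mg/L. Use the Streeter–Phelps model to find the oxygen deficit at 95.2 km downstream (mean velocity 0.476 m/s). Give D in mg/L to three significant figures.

D ≈ 1.39 mg/L

Travel time t = x/v = 95.2 km / (0.476 m/s) = 95200 m / 0.476 m/s = 200000 s = 2.315 d.
k_d L₀/(k_r−k_d) = 0.0897×34.4/(1.88−0.0897) = 3.086/1.790 = 1.724 mg/L.
e^(−k_d t) = e^(−0.0897×2.315) = 0.8125; e^(−k_r t) = e^(−1.88×2.315) = 0.01288.
D = 1.724 × (0.8125 − 0.01288) + 1.06 × 0.01288 = 1.378 + 0.01366 = 1.392 mg/L.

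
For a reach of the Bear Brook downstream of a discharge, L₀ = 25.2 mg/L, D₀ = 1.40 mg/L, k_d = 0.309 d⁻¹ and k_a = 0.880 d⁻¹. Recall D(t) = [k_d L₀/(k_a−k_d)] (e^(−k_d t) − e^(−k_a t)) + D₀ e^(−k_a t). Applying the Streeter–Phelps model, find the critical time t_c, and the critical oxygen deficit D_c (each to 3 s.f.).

t_c ≈ 1.64 d; D_c ≈ 5.33 mg/L

At the critical point dD/dt = 0, so k_d L₀ e^(−k_d t) = k_a D. Substituting D(t) from the Streeter–Phelps equation and solving for t gives
t_c = ln[(k_a/k_d)(1 − D₀(k_a−k_d)/(k_d L₀))] / (k_a−k_d).
Here k_a−k_d = 0.5710 d⁻¹ and 1 − D₀(k_a−k_d)/(k_d L₀) = 1 − 1.40×0.5710/(0.309×25.2) = 0.8973, so
t_c = ln(2.848 × 0.8973) / 0.5710 = 0.9383 / 0.5710 = 1.643 d.
D_c = (k_d/k_a) L₀ e^(−k_d t_c) = (0.309/0.880) × 25.2 × e^(−0.309×1.643) = 0.3511 × 25.2 × 0.6019 = 5.326 mg/L.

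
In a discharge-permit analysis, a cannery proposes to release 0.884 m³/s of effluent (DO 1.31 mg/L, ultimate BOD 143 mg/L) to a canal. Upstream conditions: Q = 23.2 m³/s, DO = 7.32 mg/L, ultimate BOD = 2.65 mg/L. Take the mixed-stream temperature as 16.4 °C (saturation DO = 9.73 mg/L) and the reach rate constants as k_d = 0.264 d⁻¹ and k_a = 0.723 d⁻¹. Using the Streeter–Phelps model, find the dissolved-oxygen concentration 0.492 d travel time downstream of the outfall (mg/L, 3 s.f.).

DO ≈ 7.09 mg/L

Mixed DO = (23.2×7.32 + 0.884×1.31)/(23.2+0.884) = 171.0/24.08 = 7.099 mg/L.
Mixed L₀ = (23.2×2.65 + 0.884×143)/(24.08) = 187.9/24.08 = 7.802 mg/L.
Initial deficit D₀ = C_s − DO₀ = 9.73 − 7.099 = 2.631 mg/L.
D(0.492) = [0.264×7.802/(0.723−0.264)](e^(−0.264×0.492) − e^(−0.723×0.492)) + 2.631 e^(−0.723×0.492)
= 4.487 × (0.8782 − 0.7007) + 2.631 × 0.7007 = 2.640 mg/L.
DO = 9.73 − 2.640 = 7.090 mg/L.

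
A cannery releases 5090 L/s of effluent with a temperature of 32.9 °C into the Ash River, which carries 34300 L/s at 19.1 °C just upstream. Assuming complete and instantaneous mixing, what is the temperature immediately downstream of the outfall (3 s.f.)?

Flow-weighted mixing: C = (Q_r C_r + Q_w C_w)/(Q_r + Q_w)
= (34300×19.1 + 5090×32.9)/(34300 + 5090) = 822600/39390 = 20.88 °C.

20.9 °C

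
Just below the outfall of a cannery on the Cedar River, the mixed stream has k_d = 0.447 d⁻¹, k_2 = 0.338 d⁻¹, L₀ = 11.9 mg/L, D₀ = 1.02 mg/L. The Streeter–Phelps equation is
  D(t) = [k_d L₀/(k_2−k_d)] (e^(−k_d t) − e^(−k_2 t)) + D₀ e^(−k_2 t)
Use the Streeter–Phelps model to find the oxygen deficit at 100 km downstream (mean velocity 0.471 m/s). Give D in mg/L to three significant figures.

Travel time t = x/v = 100 km / (0.471 m/s) = 100000 m / 0.471 m/s = 212300 s = 2.457 d.
k_d L₀/(k_2−k_d) = 0.447×11.9/(0.338−0.447) = 5.319/-0.1090 = -48.80 mg/L.
e^(−k_d t) = e^(−0.447×2.457) = 0.3334; e^(−k_2 t) = e^(−0.338×2.457) = 0.4358.
D = -48.80 × (0.3334 − 0.4358) + 1.02 × 0.4358 = 4.997 + 0.4445 = 5.442 mg/L.

D ≈ 5.44 mg/L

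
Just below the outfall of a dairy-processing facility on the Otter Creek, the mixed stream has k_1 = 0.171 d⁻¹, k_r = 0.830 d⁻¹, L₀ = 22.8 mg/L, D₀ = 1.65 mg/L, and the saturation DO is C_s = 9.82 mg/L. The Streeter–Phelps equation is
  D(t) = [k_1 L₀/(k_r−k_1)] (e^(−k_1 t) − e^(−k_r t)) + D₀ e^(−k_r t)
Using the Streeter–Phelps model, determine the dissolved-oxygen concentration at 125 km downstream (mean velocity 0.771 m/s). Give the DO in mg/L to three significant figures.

Travel time t = x/v = 125 km / (0.771 m/s) = 125000 m / 0.771 m/s = 162100 s = 1.876 d.
k_1 L₀/(k_r−k_1) = 0.171×22.8/(0.830−0.171) = 3.899/0.6590 = 5.916 mg/L.
e^(−k_1 t) = e^(−0.171×1.876) = 0.7255; e^(−k_r t) = e^(−0.830×1.876) = 0.2107.
D = 5.916 × (0.7255 − 0.2107) + 1.65 × 0.2107 = 3.046 + 0.3476 = 3.394 mg/L.
DO = C_s − D = 9.82 − 3.394 = 6.426 mg/L.

DO ≈ 6.43 mg/L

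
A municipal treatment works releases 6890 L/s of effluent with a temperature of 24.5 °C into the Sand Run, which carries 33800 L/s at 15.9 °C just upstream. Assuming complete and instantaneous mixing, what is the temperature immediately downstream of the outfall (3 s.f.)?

17.4 °C

Flow-weighted mixing: C = (Q_r C_r + Q_w C_w)/(Q_r + Q_w)
= (33800×15.9 + 6890×24.5)/(33800 + 6890) = 706200/40690 = 17.36 °C.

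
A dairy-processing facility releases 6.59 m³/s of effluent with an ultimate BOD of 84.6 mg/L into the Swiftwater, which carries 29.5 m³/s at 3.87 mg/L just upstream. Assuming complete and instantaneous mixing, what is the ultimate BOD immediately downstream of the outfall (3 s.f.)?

18.6 mg/L

Flow-weighted mixing: C = (Q_r C_r + Q_w C_w)/(Q_r + Q_w)
= (29.5×3.87 + 6.59×84.6)/(29.5 + 6.59) = 671.7/36.09 = 18.61 mg/L.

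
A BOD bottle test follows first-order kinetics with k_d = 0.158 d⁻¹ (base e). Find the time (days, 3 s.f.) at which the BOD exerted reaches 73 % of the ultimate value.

t ≈ 8.29 d

y/L₀ = 1 − e^(−k_d t) = 0.73 ⇒ e^(−k_d t) = 0.270
t = −ln(0.270) / 0.158 = 1.309 / 0.158 = 8.287 d.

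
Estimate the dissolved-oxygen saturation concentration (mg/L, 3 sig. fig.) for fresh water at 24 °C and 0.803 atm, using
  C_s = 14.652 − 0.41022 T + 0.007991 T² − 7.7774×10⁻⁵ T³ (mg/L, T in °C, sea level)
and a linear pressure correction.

C_s ≈ 6.69 mg/L

At sea level: C_s = 14.652 − 0.41022×24 + 0.007991×24² − 7.7774×10⁻⁵×24³ = 8.334 mg/L.
Pressure correction: C_s' = 8.334 × 0.803 = 6.693 mg/L.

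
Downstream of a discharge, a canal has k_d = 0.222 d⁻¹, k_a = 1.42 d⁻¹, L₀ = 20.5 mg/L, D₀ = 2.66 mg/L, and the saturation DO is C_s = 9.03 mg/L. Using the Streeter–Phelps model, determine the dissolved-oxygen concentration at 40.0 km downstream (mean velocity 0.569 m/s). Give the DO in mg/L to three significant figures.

DO ≈ 6.22 mg/L

Travel time t = x/v = 40.0 km / (0.569 m/s) = 40000 m / 0.569 m/s = 70300 s = 0.8136 d.
k_d L₀/(k_a−k_d) = 0.222×20.5/(1.42−0.222) = 4.551/1.198 = 3.799 mg/L.
e^(−k_d t) = e^(−0.222×0.8136) = 0.8347; e^(−k_a t) = e^(−1.42×0.8136) = 0.3149.
D = 3.799 × (0.8347 − 0.3149) + 2.66 × 0.3149 = 1.975 + 0.8377 = 2.812 mg/L.
DO = C_s − D = 9.03 − 2.812 = 6.218 mg/L.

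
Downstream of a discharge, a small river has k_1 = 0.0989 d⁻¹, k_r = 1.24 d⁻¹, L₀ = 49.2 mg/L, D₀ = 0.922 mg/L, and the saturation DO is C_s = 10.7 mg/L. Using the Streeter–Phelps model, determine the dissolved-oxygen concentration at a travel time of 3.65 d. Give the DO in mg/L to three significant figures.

DO ≈ 7.76 mg/L

k_1 L₀/(k_r−k_1) = 0.0989×49.2/(1.24−0.0989) = 4.866/1.141 = 4.264 mg/L.
e^(−k_1 t) = e^(−0.0989×3.650) = 0.6970; e^(−k_r t) = e^(−1.24×3.650) = 0.01082.
D = 4.264 × (0.6970 − 0.01082) + 0.922 × 0.01082 = 2.926 + 0.009980 = 2.936 mg/L.
DO = C_s − D = 10.7 − 2.936 = 7.764 mg/L.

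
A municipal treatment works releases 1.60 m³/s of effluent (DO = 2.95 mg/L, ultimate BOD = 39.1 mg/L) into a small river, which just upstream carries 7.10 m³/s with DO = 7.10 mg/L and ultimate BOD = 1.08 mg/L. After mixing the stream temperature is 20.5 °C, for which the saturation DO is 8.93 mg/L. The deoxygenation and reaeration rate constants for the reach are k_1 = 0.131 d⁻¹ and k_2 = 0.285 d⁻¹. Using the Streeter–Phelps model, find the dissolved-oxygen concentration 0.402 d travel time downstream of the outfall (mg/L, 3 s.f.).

DO ≈ 6.23 mg/L

Mixed DO = (7.10×7.10 + 1.60×2.95)/(7.10+1.60) = 55.13/8.700 = 6.337 mg/L.
Mixed L₀ = (7.10×1.08 + 1.60×39.1)/(8.700) = 70.23/8.700 = 8.072 mg/L.
Initial deficit D₀ = C_s − DO₀ = 8.93 − 6.337 = 2.593 mg/L.
D(0.402) = [0.131×8.072/(0.285−0.131)](e^(−0.131×0.402) − e^(−0.285×0.402)) + 2.593 e^(−0.285×0.402)
= 6.867 × (0.9487 − 0.8917) + 2.593 × 0.8917 = 2.704 mg/L.
DO = 8.93 − 2.704 = 6.226 mg/L.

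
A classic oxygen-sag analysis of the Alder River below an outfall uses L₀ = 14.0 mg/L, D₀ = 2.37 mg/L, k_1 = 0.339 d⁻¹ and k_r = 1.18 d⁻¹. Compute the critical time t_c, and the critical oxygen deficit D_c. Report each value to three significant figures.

t_c ≈ 0.835 d; D_c ≈ 3.03 mg/L

At the critical point dD/dt = 0, so k_1 L₀ e^(−k_1 t) = k_r D. Substituting D(t) from the Streeter–Phelps equation and solving for t gives
t_c = ln[(k_r/k_1)(1 − D₀(k_r−k_1)/(k_1 L₀))] / (k_r−k_1).
Here k_r−k_1 = 0.8410 d⁻¹ and 1 − D₀(k_r−k_1)/(k_1 L₀) = 1 − 2.37×0.8410/(0.339×14.0) = 0.5800, so
t_c = ln(3.481 × 0.5800) / 0.8410 = 0.7026 / 0.8410 = 0.8354 d.
L(t_c) = L₀ e^(−k_1 t_c) = 14.0 × 0.7534 = 10.55 mg/L, and at the critical point k_r D_c = k_1 L, so D_c = (0.339/1.18) × 10.55 = 3.030 mg/L.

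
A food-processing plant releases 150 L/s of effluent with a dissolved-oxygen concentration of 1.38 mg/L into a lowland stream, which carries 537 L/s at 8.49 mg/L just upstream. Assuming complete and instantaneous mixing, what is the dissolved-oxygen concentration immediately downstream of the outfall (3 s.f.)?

Flow-weighted mixing: C = (Q_r C_r + Q_w C_w)/(Q_r + Q_w)
= (537×8.49 + 150×1.38)/(537 + 150) = 4766/687.0 = 6.938 mg/L.

6.94 mg/L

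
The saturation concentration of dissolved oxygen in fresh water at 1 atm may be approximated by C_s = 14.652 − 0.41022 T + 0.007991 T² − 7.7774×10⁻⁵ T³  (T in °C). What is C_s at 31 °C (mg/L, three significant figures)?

C_s = 14.652 − 0.41022×31 + 0.007991×31² − 7.7774×10⁻⁵×31³ = 7.298 mg/L.

C_s ≈ 7.30 mg/L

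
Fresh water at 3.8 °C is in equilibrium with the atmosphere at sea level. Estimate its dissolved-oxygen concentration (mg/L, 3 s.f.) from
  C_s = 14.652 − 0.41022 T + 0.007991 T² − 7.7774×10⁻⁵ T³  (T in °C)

C_s = 14.652 − 0.41022×3.8 + 0.007991×3.8² − 7.7774×10⁻⁵×3.8³ = 13.20 mg/L.

C_s ≈ 13.2 mg/L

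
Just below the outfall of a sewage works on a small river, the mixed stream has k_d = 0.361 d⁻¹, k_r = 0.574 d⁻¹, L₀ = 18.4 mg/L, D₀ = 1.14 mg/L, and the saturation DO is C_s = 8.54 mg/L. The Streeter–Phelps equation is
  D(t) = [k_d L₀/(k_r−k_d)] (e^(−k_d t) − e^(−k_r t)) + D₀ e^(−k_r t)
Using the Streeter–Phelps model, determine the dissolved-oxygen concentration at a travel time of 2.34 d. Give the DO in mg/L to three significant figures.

k_d L₀/(k_r−k_d) = 0.361×18.4/(0.574−0.361) = 6.642/0.2130 = 31.18 mg/L.
e^(−k_d t) = e^(−0.361×2.340) = 0.4297; e^(−k_r t) = e^(−0.574×2.340) = 0.2610.
D = 31.18 × (0.4297 − 0.2610) + 1.14 × 0.2610 = 5.259 + 0.2976 = 5.557 mg/L.
DO = C_s − D = 8.54 − 5.557 = 2.983 mg/L.

DO ≈ 2.98 mg/L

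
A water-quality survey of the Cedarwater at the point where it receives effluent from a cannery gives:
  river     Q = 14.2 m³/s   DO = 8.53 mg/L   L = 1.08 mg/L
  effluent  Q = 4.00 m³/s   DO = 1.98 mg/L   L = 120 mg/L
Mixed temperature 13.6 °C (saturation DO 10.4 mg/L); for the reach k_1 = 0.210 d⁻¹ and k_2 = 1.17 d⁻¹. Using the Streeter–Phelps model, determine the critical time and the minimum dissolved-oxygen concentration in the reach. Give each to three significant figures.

t_c ≈ 0.944 d; minimum DO ≈ 6.39 mg/L

Mixed DO = (14.2×8.53 + 4.00×1.98)/(14.2+4.00) = 129.0/18.20 = 7.090 mg/L.
Mixed L₀ = (14.2×1.08 + 4.00×120)/(18.20) = 495.3/18.20 = 27.22 mg/L.
Initial deficit D₀ = C_s − DO₀ = 10.4 − 7.090 = 3.310 mg/L.
t_c = (1/0.9600) ln[(1.17/0.210)(1 − 3.310×0.9600/(0.210×27.22))] = 1.042 × ln(2.474) = 0.9437 d.
D_c = (0.210/1.17) × 27.22 × e^(−0.210×0.9437) = 0.1795 × 27.22 × 0.8202 = 4.007 mg/L.
Minimum DO = 10.4 − 4.007 = 6.393 mg/L.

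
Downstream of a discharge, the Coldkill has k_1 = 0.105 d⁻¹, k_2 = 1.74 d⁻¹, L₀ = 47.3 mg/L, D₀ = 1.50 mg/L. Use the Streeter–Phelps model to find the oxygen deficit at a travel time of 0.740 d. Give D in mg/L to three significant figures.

k_1 L₀/(k_2−k_1) = 0.105×47.3/(1.74−0.105) = 4.966/1.635 = 3.038 mg/L.
e^(−k_1 t) = e^(−0.105×0.7400) = 0.9252; e^(−k_2 t) = e^(−1.74×0.7400) = 0.2759.
D = 3.038 × (0.9252 − 0.2759) + 1.50 × 0.2759 = 1.972 + 0.4139 = 2.386 mg/L.

D ≈ 2.39 mg/L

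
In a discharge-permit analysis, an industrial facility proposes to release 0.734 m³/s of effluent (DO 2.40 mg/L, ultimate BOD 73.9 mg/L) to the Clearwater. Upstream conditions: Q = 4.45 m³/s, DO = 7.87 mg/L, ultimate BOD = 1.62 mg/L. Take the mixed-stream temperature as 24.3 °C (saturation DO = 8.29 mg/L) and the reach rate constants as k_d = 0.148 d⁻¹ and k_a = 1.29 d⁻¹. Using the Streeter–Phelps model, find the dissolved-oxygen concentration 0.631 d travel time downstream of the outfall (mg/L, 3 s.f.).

DO ≈ 7.04 mg/L

Mixed DO = (4.45×7.87 + 0.734×2.40)/(4.45+0.734) = 36.78/5.184 = 7.096 mg/L.
Mixed L₀ = (4.45×1.62 + 0.734×73.9)/(5.184) = 61.45/5.184 = 11.85 mg/L.
Initial deficit D₀ = C_s − DO₀ = 8.29 − 7.096 = 1.194 mg/L.
D(0.631) = [0.148×11.85/(1.29−0.148)](e^(−0.148×0.631) − e^(−1.29×0.631)) + 1.194 e^(−1.29×0.631)
= 1.536 × (0.9108 − 0.4431) + 1.194 × 0.4431 = 1.248 mg/L.
DO = 8.29 − 1.248 = 7.042 mg/L.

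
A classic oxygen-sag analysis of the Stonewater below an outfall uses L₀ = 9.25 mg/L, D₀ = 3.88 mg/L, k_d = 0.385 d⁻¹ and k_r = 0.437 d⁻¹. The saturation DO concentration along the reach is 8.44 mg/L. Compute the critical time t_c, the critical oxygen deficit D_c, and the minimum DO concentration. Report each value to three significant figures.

t_c = [1/(k_r−k_d)] ln[(k_r/k_d)(1 − D₀(k_r−k_d)/(k_d L₀))]
= [1/(0.437−0.385)] ln[(0.437/0.385)(1 − 3.88×0.05200/(0.385×9.25))]
= (1/0.05200) ln[1.135 × 0.9433] = 19.23 × ln(1.071) = 19.23 × 0.06837 = 1.315 d.
L(t_c) = L₀ e^(−k_d t_c) = 9.25 × 0.6028 = 5.576 mg/L, and at the critical point k_r D_c = k_d L, so D_c = (0.385/0.437) × 5.576 = 4.912 mg/L.
Minimum DO = C_s − D_c = 8.44 − 4.912 = 3.528 mg/L.

t_c ≈ 1.31 d; D_c ≈ 4.91 mg/L; min DO ≈ 3.53 mg/L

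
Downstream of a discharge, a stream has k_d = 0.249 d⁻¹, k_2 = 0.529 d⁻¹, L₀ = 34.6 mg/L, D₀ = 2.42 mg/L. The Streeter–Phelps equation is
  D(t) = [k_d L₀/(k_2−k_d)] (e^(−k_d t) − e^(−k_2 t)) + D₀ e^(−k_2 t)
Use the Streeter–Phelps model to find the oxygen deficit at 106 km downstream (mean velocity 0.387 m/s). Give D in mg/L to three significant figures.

D ≈ 8.67 mg/L

Travel time t = x/v = 106 km / (0.387 m/s) = 106000 m / 0.387 m/s = 273900 s = 3.170 d.
k_d L₀/(k_2−k_d) = 0.249×34.6/(0.529−0.249) = 8.615/0.2800 = 30.77 mg/L.
e^(−k_d t) = e^(−0.249×3.170) = 0.4541; e^(−k_2 t) = e^(−0.529×3.170) = 0.1869.
D = 30.77 × (0.4541 − 0.1869) + 2.42 × 0.1869 = 8.222 + 0.4524 = 8.674 mg/L.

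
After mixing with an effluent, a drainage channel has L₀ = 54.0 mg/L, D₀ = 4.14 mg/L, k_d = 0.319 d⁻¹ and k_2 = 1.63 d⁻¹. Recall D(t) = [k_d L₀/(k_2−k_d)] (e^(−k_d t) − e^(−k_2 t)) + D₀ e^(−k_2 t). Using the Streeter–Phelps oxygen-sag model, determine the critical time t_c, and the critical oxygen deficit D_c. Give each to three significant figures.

t_c ≈ 0.956 d; D_c ≈ 7.79 mg/L

t_c = [1/(k_2−k_d)] ln[(k_2/k_d)(1 − D₀(k_2−k_d)/(k_d L₀))]
= [1/(1.63−0.319)] ln[(1.63/0.319)(1 − 4.14×1.311/(0.319×54.0))]
= (1/1.311) ln[5.110 × 0.6849] = 0.7628 × ln(3.500) = 0.7628 × 1.253 = 0.9555 d.
L(t_c) = L₀ e^(−k_d t_c) = 54.0 × 0.7373 = 39.81 mg/L, and at the critical point k_2 D_c = k_d L, so D_c = (0.319/1.63) × 39.81 = 7.791 mg/L.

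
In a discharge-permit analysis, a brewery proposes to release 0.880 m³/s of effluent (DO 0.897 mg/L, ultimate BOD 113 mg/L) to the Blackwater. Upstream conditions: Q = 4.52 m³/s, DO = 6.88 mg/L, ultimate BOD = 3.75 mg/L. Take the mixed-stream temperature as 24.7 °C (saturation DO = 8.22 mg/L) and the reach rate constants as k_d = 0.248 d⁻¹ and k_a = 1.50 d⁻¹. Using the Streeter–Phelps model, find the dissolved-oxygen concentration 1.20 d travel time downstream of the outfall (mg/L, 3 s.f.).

DO ≈ 5.37 mg/L

Mixed DO = (4.52×6.88 + 0.880×0.897)/(4.52+0.880) = 31.89/5.400 = 5.905 mg/L.
Mixed L₀ = (4.52×3.75 + 0.880×113)/(5.400) = 116.4/5.400 = 21.55 mg/L.
Initial deficit D₀ = C_s − DO₀ = 8.22 − 5.905 = 2.315 mg/L.
D(1.20) = [0.248×21.55/(1.50−0.248)](e^(−0.248×1.20) − e^(−1.50×1.20)) + 2.315 e^(−1.50×1.20)
= 4.269 × (0.7426 − 0.1653) + 2.315 × 0.1653 = 2.847 mg/L.
DO = 8.22 − 2.847 = 5.373 mg/L.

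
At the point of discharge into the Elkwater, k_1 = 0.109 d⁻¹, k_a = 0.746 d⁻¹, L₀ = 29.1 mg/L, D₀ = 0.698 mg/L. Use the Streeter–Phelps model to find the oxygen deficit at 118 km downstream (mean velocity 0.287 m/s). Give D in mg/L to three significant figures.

Travel time t = x/v = 118 km / (0.287 m/s) = 118000 m / 0.287 m/s = 411100 s = 4.759 d.
k_1 L₀/(k_a−k_1) = 0.109×29.1/(0.746−0.109) = 3.172/0.6370 = 4.979 mg/L.
e^(−k_1 t) = e^(−0.109×4.759) = 0.5953; e^(−k_a t) = e^(−0.746×4.759) = 0.02873.
D = 4.979 × (0.5953 − 0.02873) + 0.698 × 0.02873 = 2.821 + 0.02005 = 2.841 mg/L.

D ≈ 2.84 mg/L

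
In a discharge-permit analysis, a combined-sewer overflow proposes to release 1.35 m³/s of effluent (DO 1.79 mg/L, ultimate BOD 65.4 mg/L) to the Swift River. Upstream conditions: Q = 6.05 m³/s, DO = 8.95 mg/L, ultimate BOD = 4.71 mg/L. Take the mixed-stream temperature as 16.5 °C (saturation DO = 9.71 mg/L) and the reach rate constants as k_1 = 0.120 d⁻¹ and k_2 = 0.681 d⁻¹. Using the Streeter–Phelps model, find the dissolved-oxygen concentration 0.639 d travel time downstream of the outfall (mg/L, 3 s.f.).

DO ≈ 7.43 mg/L

Mixed DO = (6.05×8.95 + 1.35×1.79)/(6.05+1.35) = 56.56/7.400 = 7.644 mg/L.
Mixed L₀ = (6.05×4.71 + 1.35×65.4)/(7.400) = 116.8/7.400 = 15.78 mg/L.
Initial deficit D₀ = C_s − DO₀ = 9.71 − 7.644 = 2.066 mg/L.
D(0.639) = [0.120×15.78/(0.681−0.120)](e^(−0.120×0.639) − e^(−0.681×0.639)) + 2.066 e^(−0.681×0.639)
= 3.376 × (0.9262 − 0.6472) + 2.066 × 0.6472 = 2.279 mg/L.
DO = 9.71 − 2.279 = 7.431 mg/L.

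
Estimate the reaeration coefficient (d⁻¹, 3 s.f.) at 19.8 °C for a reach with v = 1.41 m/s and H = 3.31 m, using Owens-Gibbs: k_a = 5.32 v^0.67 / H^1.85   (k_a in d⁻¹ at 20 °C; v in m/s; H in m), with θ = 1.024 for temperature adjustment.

k_a(20) = 5.32 × 1.41^0.67 / 3.31^1.85 = 5.32 × 1.259 / 9.155 = 0.7315 d⁻¹.
k_a(19.8) = 0.7315 × 1.024^(19.8−20) = 0.7315 × 0.9953 = 0.7280 d⁻¹.

k_a ≈ 0.728 d⁻¹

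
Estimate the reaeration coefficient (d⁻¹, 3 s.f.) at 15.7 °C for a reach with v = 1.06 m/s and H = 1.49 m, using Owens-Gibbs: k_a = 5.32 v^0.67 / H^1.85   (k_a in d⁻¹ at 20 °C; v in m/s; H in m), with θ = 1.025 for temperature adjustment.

k_a(20) = 5.32 × 1.06^0.67 / 1.49^1.85 = 5.32 × 1.040 / 2.091 = 2.645 d⁻¹.
k_a(15.7) = 2.645 × 1.025^(15.7−20) = 2.645 × 0.8993 = 2.379 d⁻¹.

k_a ≈ 2.38 d⁻¹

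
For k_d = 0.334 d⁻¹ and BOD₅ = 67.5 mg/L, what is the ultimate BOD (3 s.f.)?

L₀ ≈ 83.2 mg/L

BOD₅ = L₀(1 − e^(−5k_d)) ⇒ L₀ = BOD₅ / (1 − e^(−5×0.334))
= 67.5 / (1 − 0.1882) = 67.5 / 0.8118 = 83.15 mg/L.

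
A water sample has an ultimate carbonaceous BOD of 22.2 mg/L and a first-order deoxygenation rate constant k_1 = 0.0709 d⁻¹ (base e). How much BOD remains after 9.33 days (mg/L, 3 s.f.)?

L ≈ 11.5 mg/L

L_t = L₀ e^(−k_1 t) = 22.2 × e^(−0.0709×9.33) = 22.2 × 0.5161 = 11.46 mg/L.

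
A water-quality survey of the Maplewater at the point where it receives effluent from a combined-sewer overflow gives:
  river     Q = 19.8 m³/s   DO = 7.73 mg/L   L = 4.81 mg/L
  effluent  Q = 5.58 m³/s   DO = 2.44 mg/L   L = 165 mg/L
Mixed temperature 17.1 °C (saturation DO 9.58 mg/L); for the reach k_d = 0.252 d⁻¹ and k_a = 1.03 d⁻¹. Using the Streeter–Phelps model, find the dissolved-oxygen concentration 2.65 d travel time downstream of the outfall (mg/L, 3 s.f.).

Mixed DO = (19.8×7.73 + 5.58×2.44)/(19.8+5.58) = 166.7/25.38 = 6.567 mg/L.
Mixed L₀ = (19.8×4.81 + 5.58×165)/(25.38) = 1016/25.38 = 40.03 mg/L.
Initial deficit D₀ = C_s − DO₀ = 9.58 − 6.567 = 3.013 mg/L.
D(2.65) = [0.252×40.03/(1.03−0.252)](e^(−0.252×2.65) − e^(−1.03×2.65)) + 3.013 e^(−1.03×2.65)
= 12.97 × (0.5128 − 0.06525) + 3.013 × 0.06525 = 6.000 mg/L.
DO = 9.58 − 6.000 = 3.580 mg/L.

DO ≈ 3.58 mg/L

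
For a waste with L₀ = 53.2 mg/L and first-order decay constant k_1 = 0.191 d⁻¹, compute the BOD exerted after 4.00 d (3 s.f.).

y_t = L₀(1 − e^(−k_1 t)) = 53.2 × (1 − e^(−0.191×4.00))
= 53.2 × (1 − 0.4658) = 53.2 × 0.5342 = 28.42 mg/L.

y ≈ 28.4 mg/L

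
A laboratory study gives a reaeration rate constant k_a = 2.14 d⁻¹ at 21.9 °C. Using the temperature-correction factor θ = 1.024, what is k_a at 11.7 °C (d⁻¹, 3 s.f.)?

k_a(T₂) = k_a(T₁) · θ^(T₂−T₁) = 2.14 × 1.024^(11.7−21.9)
= 2.14 × 1.024^-10.2 = 2.14 × 0.7851 = 1.680 d⁻¹.

k_a ≈ 1.68 d⁻¹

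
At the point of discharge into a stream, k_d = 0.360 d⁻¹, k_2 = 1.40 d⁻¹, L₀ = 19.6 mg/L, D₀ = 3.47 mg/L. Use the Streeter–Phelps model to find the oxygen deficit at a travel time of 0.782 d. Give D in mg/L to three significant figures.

D ≈ 4.01 mg/L

k_d L₀/(k_2−k_d) = 0.360×19.6/(1.40−0.360) = 7.056/1.040 = 6.785 mg/L.
e^(−k_d t) = e^(−0.360×0.7820) = 0.7546; e^(−k_2 t) = e^(−1.40×0.7820) = 0.3346.
D = 6.785 × (0.7546 − 0.3346) + 3.47 × 0.3346 = 2.850 + 1.161 = 4.011 mg/L.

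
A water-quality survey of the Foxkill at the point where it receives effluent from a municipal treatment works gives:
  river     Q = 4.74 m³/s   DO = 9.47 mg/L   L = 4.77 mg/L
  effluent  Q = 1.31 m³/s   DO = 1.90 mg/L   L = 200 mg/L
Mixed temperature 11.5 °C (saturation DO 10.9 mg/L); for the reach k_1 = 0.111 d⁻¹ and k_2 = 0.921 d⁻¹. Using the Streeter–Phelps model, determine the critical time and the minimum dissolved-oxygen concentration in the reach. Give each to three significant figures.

Mixed DO = (4.74×9.47 + 1.31×1.90)/(4.74+1.31) = 47.38/6.050 = 7.831 mg/L.
Mixed L₀ = (4.74×4.77 + 1.31×200)/(6.050) = 284.6/6.050 = 47.04 mg/L.
Initial deficit D₀ = C_s − DO₀ = 10.9 − 7.831 = 3.069 mg/L.
t_c = (1/0.8100) ln[(0.921/0.111)(1 − 3.069×0.8100/(0.111×47.04))] = 1.235 × ln(4.347) = 1.814 d.
D_c = (0.111/0.921) × 47.04 × e^(−0.111×1.814) = 0.1205 × 47.04 × 0.8176 = 4.636 mg/L.
Minimum DO = 10.9 − 4.636 = 6.264 mg/L.

t_c ≈ 1.81 d; minimum DO ≈ 6.26 mg/L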